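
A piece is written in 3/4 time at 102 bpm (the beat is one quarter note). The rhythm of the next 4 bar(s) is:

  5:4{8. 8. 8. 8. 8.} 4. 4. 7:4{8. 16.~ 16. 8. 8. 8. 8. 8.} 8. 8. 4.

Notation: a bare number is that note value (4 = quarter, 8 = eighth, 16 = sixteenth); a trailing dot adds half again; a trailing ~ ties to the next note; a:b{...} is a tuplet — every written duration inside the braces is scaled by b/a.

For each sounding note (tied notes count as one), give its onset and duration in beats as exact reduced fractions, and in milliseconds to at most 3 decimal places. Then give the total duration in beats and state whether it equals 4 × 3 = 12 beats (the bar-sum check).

1) 0.0ms=0b +352.941ms=3/5b
2) 352.941ms=3/5b +352.941ms=3/5b
3) 705.882ms=6/5b +352.941ms=3/5b
4) 1058.824ms=9/5b +352.941ms=3/5b
5) 1411.765ms=12/5b +352.941ms=3/5b
6) 1764.706ms=3b +882.353ms=3/2b
7) 2647.059ms=9/2b +882.353ms=3/2b
8) 3529.412ms=6b +252.101ms=3/7b
9) 3781.513ms=45/7b +252.101ms=3/7b
10) 4033.613ms=48/7b +252.101ms=3/7b
11) 4285.714ms=51/7b +252.101ms=3/7b
12) 4537.815ms=54/7b +252.101ms=3/7b
13) 4789.916ms=57/7b +252.101ms=3/7b
14) 5042.017ms=60/7b +252.101ms=3/7b
15) 5294.118ms=9b +441.176ms=3/4b
16) 5735.294ms=39/4b +441.176ms=3/4b
17) 6176.471ms=21/2b +882.353ms=3/2b
Σ=12b of 12 (102bpm 3/4) — PASS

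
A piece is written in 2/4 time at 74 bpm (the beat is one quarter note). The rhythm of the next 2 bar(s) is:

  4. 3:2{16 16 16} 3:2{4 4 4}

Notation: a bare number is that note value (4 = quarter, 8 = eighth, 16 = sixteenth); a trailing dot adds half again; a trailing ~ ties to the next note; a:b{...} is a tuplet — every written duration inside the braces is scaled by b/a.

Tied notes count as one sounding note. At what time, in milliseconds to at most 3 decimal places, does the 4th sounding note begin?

1. 0.0ms @ 0 + 1216.216ms (3/2)
2. 1216.216ms @ 3/2 + 135.135ms (1/6)
3. 1351.351ms @ 5/3 + 135.135ms (1/6)
4. 1486.486ms @ 11/6 + 135.135ms (1/6)
5. 1621.622ms @ 2 + 540.541ms (2/3)
6. 2162.162ms @ 8/3 + 540.541ms (2/3)
7. 2702.703ms @ 10/3 + 540.541ms (2/3)

note 4 onset = 11/6b = 1486.486ms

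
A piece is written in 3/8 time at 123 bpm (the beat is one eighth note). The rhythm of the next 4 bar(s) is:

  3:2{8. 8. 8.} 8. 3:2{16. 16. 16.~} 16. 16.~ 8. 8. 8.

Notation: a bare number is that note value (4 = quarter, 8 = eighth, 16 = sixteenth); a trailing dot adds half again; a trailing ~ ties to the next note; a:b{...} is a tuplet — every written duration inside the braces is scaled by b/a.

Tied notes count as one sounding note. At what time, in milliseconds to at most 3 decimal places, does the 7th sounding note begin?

1. 0.0ms @ 0 + 487.805ms (1)
2. 487.805ms @ 1 + 487.805ms (1)
3. 975.61ms @ 2 + 487.805ms (1)
4. 1463.415ms @ 3 + 731.707ms (3/2)
5. 2195.122ms @ 9/2 + 243.902ms (1/2)
6. 2439.024ms @ 5 + 243.902ms (1/2)
7. 2682.927ms @ 11/2 + 609.756ms (5/4)
8. 3292.683ms @ 27/4 + 1097.561ms (9/4)
9. 4390.244ms @ 9 + 731.707ms (3/2)
10. 5121.951ms @ 21/2 + 731.707ms (3/2)

note 7 onset = 11/2b = 2682.927ms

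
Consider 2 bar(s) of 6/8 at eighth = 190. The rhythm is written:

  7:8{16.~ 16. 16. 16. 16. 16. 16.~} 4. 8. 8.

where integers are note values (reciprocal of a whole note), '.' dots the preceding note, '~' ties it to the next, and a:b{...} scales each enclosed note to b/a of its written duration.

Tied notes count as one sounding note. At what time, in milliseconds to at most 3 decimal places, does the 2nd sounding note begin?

note 2 onset = 12/7b = 541.353ms

1. 0.0ms @ 0 + 541.353ms (12/7)
2. 541.353ms @ 12/7 + 270.677ms (6/7)
3. 812.03ms @ 18/7 + 270.677ms (6/7)
4. 1082.707ms @ 24/7 + 270.677ms (6/7)
5. 1353.383ms @ 30/7 + 270.677ms (6/7)
6. 1624.06ms @ 36/7 + 1218.045ms (27/7)
7. 2842.105ms @ 9 + 473.684ms (3/2)
8. 3315.789ms @ 21/2 + 473.684ms (3/2)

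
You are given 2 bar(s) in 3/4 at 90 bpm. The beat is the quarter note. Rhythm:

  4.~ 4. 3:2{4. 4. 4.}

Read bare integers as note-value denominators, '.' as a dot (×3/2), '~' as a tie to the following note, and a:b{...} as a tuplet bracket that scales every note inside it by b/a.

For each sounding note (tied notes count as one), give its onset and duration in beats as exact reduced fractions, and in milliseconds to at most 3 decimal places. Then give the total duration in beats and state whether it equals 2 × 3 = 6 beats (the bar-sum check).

1) 0.0ms=0b +2000.0ms=3b
2) 2000.0ms=3b +666.667ms=1b
3) 2666.667ms=4b +666.667ms=1b
4) 3333.333ms=5b +666.667ms=1b
Σ=6b of 6 (90bpm 3/4) — PASS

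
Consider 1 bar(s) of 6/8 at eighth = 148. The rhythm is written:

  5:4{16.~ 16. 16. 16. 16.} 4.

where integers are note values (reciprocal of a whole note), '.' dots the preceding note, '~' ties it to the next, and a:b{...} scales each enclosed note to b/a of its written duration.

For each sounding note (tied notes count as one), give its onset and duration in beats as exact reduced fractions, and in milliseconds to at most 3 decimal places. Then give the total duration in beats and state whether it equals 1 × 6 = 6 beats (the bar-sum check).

1) 0.0ms=0b +486.486ms=6/5b
2) 486.486ms=6/5b +243.243ms=3/5b
3) 729.73ms=9/5b +243.243ms=3/5b
4) 972.973ms=12/5b +243.243ms=3/5b
5) 1216.216ms=3b +1216.216ms=3b
Σ=6b of 6 (148bpm 6/8) — PASS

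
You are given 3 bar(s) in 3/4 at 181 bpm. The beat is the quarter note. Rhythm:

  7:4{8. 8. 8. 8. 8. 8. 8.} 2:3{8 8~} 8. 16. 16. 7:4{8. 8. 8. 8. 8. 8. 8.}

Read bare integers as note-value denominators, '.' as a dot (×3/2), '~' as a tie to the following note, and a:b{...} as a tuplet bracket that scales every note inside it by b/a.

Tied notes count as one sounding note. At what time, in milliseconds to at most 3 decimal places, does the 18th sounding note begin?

1. 0.0ms @ 0 + 142.068ms (3/7)
2. 142.068ms @ 3/7 + 142.068ms (3/7)
3. 284.136ms @ 6/7 + 142.068ms (3/7)
4. 426.204ms @ 9/7 + 142.068ms (3/7)
5. 568.272ms @ 12/7 + 142.068ms (3/7)
6. 710.339ms @ 15/7 + 142.068ms (3/7)
7. 852.407ms @ 18/7 + 142.068ms (3/7)
8. 994.475ms @ 3 + 248.619ms (3/4)
9. 1243.094ms @ 15/4 + 497.238ms (3/2)
10. 1740.331ms @ 21/4 + 124.309ms (3/8)
11. 1864.641ms @ 45/8 + 124.309ms (3/8)
12. 1988.95ms @ 6 + 142.068ms (3/7)
13. 2131.018ms @ 45/7 + 142.068ms (3/7)
14. 2273.086ms @ 48/7 + 142.068ms (3/7)
15. 2415.154ms @ 51/7 + 142.068ms (3/7)
16. 2557.222ms @ 54/7 + 142.068ms (3/7)
17. 2699.29ms @ 57/7 + 142.068ms (3/7)
18. 2841.358ms @ 60/7 + 142.068ms (3/7)

note 18 onset = 60/7b = 2841.358ms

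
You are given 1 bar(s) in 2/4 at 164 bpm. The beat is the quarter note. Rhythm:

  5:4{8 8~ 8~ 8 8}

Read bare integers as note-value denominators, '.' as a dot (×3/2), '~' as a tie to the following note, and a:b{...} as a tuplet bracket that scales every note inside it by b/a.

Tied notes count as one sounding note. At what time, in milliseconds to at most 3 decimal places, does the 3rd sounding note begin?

1. 0.0ms @ 0 + 146.341ms (2/5)
2. 146.341ms @ 2/5 + 439.024ms (6/5)
3. 585.366ms @ 8/5 + 146.341ms (2/5)

note 3 onset = 8/5b = 585.366ms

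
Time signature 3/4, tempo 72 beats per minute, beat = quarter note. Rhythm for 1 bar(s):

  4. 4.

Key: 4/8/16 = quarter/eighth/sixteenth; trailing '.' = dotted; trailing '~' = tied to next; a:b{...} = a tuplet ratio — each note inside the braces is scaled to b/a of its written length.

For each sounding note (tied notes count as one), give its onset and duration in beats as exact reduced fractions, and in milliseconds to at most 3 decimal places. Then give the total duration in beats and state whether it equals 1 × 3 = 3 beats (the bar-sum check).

1) 0.0ms=0b +1250.0ms=3/2b
2) 1250.0ms=3/2b +1250.0ms=3/2b
Σ=3b of 3 (72bpm 3/4) — PASS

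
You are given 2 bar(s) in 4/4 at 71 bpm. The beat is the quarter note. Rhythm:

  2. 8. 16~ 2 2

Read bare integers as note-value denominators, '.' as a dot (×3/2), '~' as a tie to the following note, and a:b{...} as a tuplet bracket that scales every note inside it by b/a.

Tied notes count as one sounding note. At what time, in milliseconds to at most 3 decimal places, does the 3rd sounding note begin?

1. 0.0ms @ 0 + 2535.211ms (3)
2. 2535.211ms @ 3 + 633.803ms (3/4)
3. 3169.014ms @ 15/4 + 1901.408ms (9/4)
4. 5070.423ms @ 6 + 1690.141ms (2)

note 3 onset = 15/4b = 3169.014ms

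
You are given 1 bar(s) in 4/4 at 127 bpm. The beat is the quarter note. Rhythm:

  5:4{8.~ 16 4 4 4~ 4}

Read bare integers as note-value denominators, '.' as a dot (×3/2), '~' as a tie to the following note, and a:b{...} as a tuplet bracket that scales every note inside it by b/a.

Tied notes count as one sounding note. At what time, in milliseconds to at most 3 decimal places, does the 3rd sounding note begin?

1. 0.0ms @ 0 + 377.953ms (4/5)
2. 377.953ms @ 4/5 + 377.953ms (4/5)
3. 755.906ms @ 8/5 + 377.953ms (4/5)
4. 1133.858ms @ 12/5 + 755.906ms (8/5)

note 3 onset = 8/5b = 755.906ms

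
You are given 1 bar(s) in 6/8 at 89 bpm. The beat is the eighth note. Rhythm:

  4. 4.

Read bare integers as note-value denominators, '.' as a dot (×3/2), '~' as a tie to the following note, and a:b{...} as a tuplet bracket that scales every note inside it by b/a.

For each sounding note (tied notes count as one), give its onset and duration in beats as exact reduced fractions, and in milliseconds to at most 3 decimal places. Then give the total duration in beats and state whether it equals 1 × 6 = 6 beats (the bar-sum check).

1) 0.0ms=0b +2022.472ms=3b
2) 2022.472ms=3b +2022.472ms=3b
Σ=6b of 6 (89bpm 6/8) — PASS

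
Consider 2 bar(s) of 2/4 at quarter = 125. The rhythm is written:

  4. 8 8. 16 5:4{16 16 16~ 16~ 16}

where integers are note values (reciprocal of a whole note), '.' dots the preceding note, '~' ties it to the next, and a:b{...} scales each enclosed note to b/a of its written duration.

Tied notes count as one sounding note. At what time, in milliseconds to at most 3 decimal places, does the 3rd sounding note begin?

1. 0.0ms @ 0 + 720.0ms (3/2)
2. 720.0ms @ 3/2 + 240.0ms (1/2)
3. 960.0ms @ 2 + 360.0ms (3/4)
4. 1320.0ms @ 11/4 + 120.0ms (1/4)
5. 1440.0ms @ 3 + 96.0ms (1/5)
6. 1536.0ms @ 16/5 + 96.0ms (1/5)
7. 1632.0ms @ 17/5 + 288.0ms (3/5)

note 3 onset = 2b = 960.0ms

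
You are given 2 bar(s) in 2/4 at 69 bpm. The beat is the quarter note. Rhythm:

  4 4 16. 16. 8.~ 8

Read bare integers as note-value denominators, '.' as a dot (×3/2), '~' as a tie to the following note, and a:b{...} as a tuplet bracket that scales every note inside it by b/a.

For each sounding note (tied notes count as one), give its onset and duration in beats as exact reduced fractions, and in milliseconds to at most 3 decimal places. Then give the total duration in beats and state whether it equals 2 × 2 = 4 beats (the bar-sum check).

1) 0.0ms=0b +869.565ms=1b
2) 869.565ms=1b +869.565ms=1b
3) 1739.13ms=2b +326.087ms=3/8b
4) 2065.217ms=19/8b +326.087ms=3/8b
5) 2391.304ms=11/4b +1086.957ms=5/4b
Σ=4b of 4 (69bpm 2/4) — PASS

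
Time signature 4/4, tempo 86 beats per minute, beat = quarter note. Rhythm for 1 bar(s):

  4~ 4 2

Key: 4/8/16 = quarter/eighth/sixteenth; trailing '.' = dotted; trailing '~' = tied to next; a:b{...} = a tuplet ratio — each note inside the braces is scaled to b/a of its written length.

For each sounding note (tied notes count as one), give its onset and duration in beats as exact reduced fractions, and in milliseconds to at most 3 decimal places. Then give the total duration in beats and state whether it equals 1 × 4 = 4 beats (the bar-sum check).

1) 0.0ms=0b +1395.349ms=2b
2) 1395.349ms=2b +1395.349ms=2b
Σ=4b of 4 (86bpm 4/4) — PASS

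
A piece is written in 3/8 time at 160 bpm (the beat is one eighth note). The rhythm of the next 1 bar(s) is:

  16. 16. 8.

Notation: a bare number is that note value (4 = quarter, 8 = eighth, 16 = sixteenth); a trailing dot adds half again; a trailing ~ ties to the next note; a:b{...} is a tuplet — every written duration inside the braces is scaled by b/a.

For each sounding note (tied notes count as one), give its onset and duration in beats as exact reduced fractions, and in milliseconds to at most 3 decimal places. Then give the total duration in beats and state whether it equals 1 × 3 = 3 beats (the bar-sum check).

1) 0.0ms=0b +281.25ms=3/4b
2) 281.25ms=3/4b +281.25ms=3/4b
3) 562.5ms=3/2b +562.5ms=3/2b
Σ=3b of 3 (160bpm 3/8) — PASS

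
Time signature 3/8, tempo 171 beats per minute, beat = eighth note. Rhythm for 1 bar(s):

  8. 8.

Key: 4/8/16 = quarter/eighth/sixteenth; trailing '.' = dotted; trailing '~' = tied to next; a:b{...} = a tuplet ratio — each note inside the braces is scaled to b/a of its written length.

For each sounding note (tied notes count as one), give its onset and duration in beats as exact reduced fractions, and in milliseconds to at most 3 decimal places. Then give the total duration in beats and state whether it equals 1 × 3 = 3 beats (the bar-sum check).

1) 0.0ms=0b +526.316ms=3/2b
2) 526.316ms=3/2b +526.316ms=3/2b
Σ=3b of 3 (171bpm 3/8) — PASS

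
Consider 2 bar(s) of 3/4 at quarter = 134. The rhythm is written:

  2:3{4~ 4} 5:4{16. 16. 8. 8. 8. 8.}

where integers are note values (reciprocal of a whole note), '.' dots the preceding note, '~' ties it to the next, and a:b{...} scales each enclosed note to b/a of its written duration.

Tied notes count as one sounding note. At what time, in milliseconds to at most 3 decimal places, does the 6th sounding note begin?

1. 0.0ms @ 0 + 1343.284ms (3)
2. 1343.284ms @ 3 + 134.328ms (3/10)
3. 1477.612ms @ 33/10 + 134.328ms (3/10)
4. 1611.94ms @ 18/5 + 268.657ms (3/5)
5. 1880.597ms @ 21/5 + 268.657ms (3/5)
6. 2149.254ms @ 24/5 + 268.657ms (3/5)
7. 2417.91ms @ 27/5 + 268.657ms (3/5)

note 6 onset = 24/5b = 2149.254ms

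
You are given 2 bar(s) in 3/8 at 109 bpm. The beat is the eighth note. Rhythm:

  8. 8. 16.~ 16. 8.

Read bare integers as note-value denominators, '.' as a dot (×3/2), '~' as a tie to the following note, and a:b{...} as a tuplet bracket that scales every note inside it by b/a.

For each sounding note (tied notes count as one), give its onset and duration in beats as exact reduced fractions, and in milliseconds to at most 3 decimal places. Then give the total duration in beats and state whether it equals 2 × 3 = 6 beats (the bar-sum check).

1) 0.0ms=0b +825.688ms=3/2b
2) 825.688ms=3/2b +825.688ms=3/2b
3) 1651.376ms=3b +825.688ms=3/2b
4) 2477.064ms=9/2b +825.688ms=3/2b
Σ=6b of 6 (109bpm 3/8) — PASS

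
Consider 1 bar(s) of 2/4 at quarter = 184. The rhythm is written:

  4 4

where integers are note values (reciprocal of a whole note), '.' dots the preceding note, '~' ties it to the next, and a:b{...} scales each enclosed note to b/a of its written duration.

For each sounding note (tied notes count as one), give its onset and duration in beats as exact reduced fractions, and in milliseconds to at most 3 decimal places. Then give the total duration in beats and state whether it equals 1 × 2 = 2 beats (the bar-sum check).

1) 0.0ms=0b +326.087ms=1b
2) 326.087ms=1b +326.087ms=1b
Σ=2b of 2 (184bpm 2/4) — PASS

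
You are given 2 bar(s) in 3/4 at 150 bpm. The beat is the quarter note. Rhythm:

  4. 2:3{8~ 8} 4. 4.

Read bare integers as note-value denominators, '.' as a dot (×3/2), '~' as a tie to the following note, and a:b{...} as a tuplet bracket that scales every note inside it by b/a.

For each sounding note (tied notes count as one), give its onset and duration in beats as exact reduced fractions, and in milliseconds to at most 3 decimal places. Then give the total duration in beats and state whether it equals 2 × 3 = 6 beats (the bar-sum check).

1) 0.0ms=0b +600.0ms=3/2b
2) 600.0ms=3/2b +600.0ms=3/2b
3) 1200.0ms=3b +600.0ms=3/2b
4) 1800.0ms=9/2b +600.0ms=3/2b
Σ=6b of 6 (150bpm 3/4) — PASS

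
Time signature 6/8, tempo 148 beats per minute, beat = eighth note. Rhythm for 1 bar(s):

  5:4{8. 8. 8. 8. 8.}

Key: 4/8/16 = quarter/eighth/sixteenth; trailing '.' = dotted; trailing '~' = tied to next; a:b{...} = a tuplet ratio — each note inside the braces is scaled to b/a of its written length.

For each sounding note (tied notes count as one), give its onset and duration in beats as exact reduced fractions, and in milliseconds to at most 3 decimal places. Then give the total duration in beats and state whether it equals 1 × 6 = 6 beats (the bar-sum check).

1) 0.0ms=0b +486.486ms=6/5b
2) 486.486ms=6/5b +486.486ms=6/5b
3) 972.973ms=12/5b +486.486ms=6/5b
4) 1459.459ms=18/5b +486.486ms=6/5b
5) 1945.946ms=24/5b +486.486ms=6/5b
Σ=6b of 6 (148bpm 6/8) — PASS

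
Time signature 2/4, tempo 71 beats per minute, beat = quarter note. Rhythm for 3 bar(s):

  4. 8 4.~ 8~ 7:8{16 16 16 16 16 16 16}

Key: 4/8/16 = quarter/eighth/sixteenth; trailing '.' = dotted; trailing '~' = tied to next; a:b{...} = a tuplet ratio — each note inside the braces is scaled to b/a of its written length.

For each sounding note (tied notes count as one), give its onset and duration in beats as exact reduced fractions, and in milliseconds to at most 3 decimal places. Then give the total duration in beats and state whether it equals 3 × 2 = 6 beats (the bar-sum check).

1) 0.0ms=0b +1267.606ms=3/2b
2) 1267.606ms=3/2b +422.535ms=1/2b
3) 1690.141ms=2b +1931.59ms=16/7b
4) 3621.73ms=30/7b +241.449ms=2/7b
5) 3863.179ms=32/7b +241.449ms=2/7b
6) 4104.628ms=34/7b +241.449ms=2/7b
7) 4346.076ms=36/7b +241.449ms=2/7b
8) 4587.525ms=38/7b +241.449ms=2/7b
9) 4828.974ms=40/7b +241.449ms=2/7b
Σ=6b of 6 (71bpm 2/4) — PASS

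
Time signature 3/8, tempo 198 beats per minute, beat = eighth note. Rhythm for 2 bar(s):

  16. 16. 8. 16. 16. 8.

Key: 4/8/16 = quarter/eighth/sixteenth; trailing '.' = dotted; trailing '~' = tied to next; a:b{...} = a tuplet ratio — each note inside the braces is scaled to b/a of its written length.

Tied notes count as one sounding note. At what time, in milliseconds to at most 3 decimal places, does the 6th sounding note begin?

note 6 onset = 9/2b = 1363.636ms

1. 0.0ms @ 0 + 227.273ms (3/4)
2. 227.273ms @ 3/4 + 227.273ms (3/4)
3. 454.545ms @ 3/2 + 454.545ms (3/2)
4. 909.091ms @ 3 + 227.273ms (3/4)
5. 1136.364ms @ 15/4 + 227.273ms (3/4)
6. 1363.636ms @ 9/2 + 454.545ms (3/2)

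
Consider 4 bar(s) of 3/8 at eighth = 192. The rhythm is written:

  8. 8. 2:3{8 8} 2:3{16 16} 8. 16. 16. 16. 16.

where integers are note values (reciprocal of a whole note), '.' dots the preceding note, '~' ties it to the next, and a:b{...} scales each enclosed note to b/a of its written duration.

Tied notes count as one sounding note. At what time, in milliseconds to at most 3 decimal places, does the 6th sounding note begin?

1. 0.0ms @ 0 + 468.75ms (3/2)
2. 468.75ms @ 3/2 + 468.75ms (3/2)
3. 937.5ms @ 3 + 468.75ms (3/2)
4. 1406.25ms @ 9/2 + 468.75ms (3/2)
5. 1875.0ms @ 6 + 234.375ms (3/4)
6. 2109.375ms @ 27/4 + 234.375ms (3/4)
7. 2343.75ms @ 15/2 + 468.75ms (3/2)
8. 2812.5ms @ 9 + 234.375ms (3/4)
9. 3046.875ms @ 39/4 + 234.375ms (3/4)
10. 3281.25ms @ 21/2 + 234.375ms (3/4)
11. 3515.625ms @ 45/4 + 234.375ms (3/4)

note 6 onset = 27/4b = 2109.375ms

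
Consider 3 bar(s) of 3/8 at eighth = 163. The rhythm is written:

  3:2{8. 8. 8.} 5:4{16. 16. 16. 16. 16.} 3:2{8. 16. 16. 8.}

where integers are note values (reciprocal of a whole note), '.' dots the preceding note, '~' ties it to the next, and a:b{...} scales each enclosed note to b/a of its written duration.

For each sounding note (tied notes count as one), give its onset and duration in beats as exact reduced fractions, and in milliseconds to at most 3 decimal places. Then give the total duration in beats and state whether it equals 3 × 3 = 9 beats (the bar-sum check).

1) 0.0ms=0b +368.098ms=1b
2) 368.098ms=1b +368.098ms=1b
3) 736.196ms=2b +368.098ms=1b
4) 1104.294ms=3b +220.859ms=3/5b
5) 1325.153ms=18/5b +220.859ms=3/5b
6) 1546.012ms=21/5b +220.859ms=3/5b
7) 1766.871ms=24/5b +220.859ms=3/5b
8) 1987.73ms=27/5b +220.859ms=3/5b
9) 2208.589ms=6b +368.098ms=1b
10) 2576.687ms=7b +184.049ms=1/2b
11) 2760.736ms=15/2b +184.049ms=1/2b
12) 2944.785ms=8b +368.098ms=1b
Σ=9b of 9 (163bpm 3/8) — PASS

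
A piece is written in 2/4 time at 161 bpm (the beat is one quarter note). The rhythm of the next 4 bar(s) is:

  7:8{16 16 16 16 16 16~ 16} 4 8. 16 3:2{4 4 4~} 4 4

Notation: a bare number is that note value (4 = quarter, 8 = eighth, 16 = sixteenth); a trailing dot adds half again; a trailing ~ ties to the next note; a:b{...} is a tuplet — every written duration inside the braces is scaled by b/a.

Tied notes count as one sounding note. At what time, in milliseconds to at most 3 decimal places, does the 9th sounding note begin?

1. 0.0ms @ 0 + 106.477ms (2/7)
2. 106.477ms @ 2/7 + 106.477ms (2/7)
3. 212.955ms @ 4/7 + 106.477ms (2/7)
4. 319.432ms @ 6/7 + 106.477ms (2/7)
5. 425.909ms @ 8/7 + 106.477ms (2/7)
6. 532.387ms @ 10/7 + 212.955ms (4/7)
7. 745.342ms @ 2 + 372.671ms (1)
8. 1118.012ms @ 3 + 279.503ms (3/4)
9. 1397.516ms @ 15/4 + 93.168ms (1/4)
10. 1490.683ms @ 4 + 248.447ms (2/3)
11. 1739.13ms @ 14/3 + 248.447ms (2/3)
12. 1987.578ms @ 16/3 + 621.118ms (5/3)
13. 2608.696ms @ 7 + 372.671ms (1)

note 9 onset = 15/4b = 1397.516ms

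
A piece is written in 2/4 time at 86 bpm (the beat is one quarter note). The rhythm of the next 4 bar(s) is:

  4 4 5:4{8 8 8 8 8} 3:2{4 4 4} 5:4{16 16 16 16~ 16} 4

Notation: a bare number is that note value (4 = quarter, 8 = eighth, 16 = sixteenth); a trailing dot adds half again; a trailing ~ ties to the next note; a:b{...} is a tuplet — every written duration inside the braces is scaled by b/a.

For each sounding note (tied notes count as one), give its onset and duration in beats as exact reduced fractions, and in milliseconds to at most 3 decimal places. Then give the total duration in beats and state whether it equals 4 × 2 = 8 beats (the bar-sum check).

1) 0.0ms=0b +697.674ms=1b
2) 697.674ms=1b +697.674ms=1b
3) 1395.349ms=2b +279.07ms=2/5b
4) 1674.419ms=12/5b +279.07ms=2/5b
5) 1953.488ms=14/5b +279.07ms=2/5b
6) 2232.558ms=16/5b +279.07ms=2/5b
7) 2511.628ms=18/5b +279.07ms=2/5b
8) 2790.698ms=4b +465.116ms=2/3b
9) 3255.814ms=14/3b +465.116ms=2/3b
10) 3720.93ms=16/3b +465.116ms=2/3b
11) 4186.047ms=6b +139.535ms=1/5b
12) 4325.581ms=31/5b +139.535ms=1/5b
13) 4465.116ms=32/5b +139.535ms=1/5b
14) 4604.651ms=33/5b +279.07ms=2/5b
15) 4883.721ms=7b +697.674ms=1b
Σ=8b of 8 (86bpm 2/4) — PASS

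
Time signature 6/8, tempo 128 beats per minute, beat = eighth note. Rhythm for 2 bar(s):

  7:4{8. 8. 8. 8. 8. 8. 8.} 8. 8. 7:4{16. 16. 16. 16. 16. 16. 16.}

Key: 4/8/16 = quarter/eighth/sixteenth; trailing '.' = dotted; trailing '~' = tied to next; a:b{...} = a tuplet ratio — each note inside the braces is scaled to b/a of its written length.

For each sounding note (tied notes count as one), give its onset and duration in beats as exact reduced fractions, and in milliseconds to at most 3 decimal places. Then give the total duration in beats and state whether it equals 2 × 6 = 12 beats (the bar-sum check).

1) 0.0ms=0b +401.786ms=6/7b
2) 401.786ms=6/7b +401.786ms=6/7b
3) 803.571ms=12/7b +401.786ms=6/7b
4) 1205.357ms=18/7b +401.786ms=6/7b
5) 1607.143ms=24/7b +401.786ms=6/7b
6) 2008.929ms=30/7b +401.786ms=6/7b
7) 2410.714ms=36/7b +401.786ms=6/7b
8) 2812.5ms=6b +703.125ms=3/2b
9) 3515.625ms=15/2b +703.125ms=3/2b
10) 4218.75ms=9b +200.893ms=3/7b
11) 4419.643ms=66/7b +200.893ms=3/7b
12) 4620.536ms=69/7b +200.893ms=3/7b
13) 4821.429ms=72/7b +200.893ms=3/7b
14) 5022.321ms=75/7b +200.893ms=3/7b
15) 5223.214ms=78/7b +200.893ms=3/7b
16) 5424.107ms=81/7b +200.893ms=3/7b
Σ=12b of 12 (128bpm 6/8) — PASS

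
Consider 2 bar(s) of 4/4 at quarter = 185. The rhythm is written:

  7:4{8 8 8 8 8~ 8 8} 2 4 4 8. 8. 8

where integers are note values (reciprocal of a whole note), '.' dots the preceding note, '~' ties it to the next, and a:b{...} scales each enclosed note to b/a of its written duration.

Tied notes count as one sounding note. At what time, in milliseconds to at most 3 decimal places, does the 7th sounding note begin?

1. 0.0ms @ 0 + 92.664ms (2/7)
2. 92.664ms @ 2/7 + 92.664ms (2/7)
3. 185.328ms @ 4/7 + 92.664ms (2/7)
4. 277.992ms @ 6/7 + 92.664ms (2/7)
5. 370.656ms @ 8/7 + 185.328ms (4/7)
6. 555.985ms @ 12/7 + 92.664ms (2/7)
7. 648.649ms @ 2 + 648.649ms (2)
8. 1297.297ms @ 4 + 324.324ms (1)
9. 1621.622ms @ 5 + 324.324ms (1)
10. 1945.946ms @ 6 + 243.243ms (3/4)
11. 2189.189ms @ 27/4 + 243.243ms (3/4)
12. 2432.432ms @ 15/2 + 162.162ms (1/2)

note 7 onset = 2b = 648.649ms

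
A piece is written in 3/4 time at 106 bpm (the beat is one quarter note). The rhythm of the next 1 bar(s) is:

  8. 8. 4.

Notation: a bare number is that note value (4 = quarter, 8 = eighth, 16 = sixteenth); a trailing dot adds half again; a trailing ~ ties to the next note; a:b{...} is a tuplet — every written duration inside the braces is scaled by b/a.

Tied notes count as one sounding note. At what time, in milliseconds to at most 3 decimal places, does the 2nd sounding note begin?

1. 0.0ms @ 0 + 424.528ms (3/4)
2. 424.528ms @ 3/4 + 424.528ms (3/4)
3. 849.057ms @ 3/2 + 849.057ms (3/2)

note 2 onset = 3/4b = 424.528ms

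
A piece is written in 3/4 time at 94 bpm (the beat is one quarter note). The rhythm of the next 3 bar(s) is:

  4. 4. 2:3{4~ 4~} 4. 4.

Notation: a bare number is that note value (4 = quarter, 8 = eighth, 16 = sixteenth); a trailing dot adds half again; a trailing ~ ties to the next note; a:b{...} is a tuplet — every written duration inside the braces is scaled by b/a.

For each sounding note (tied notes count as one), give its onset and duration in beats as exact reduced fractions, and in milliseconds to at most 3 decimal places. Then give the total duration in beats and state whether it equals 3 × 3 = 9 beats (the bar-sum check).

1) 0.0ms=0b +957.447ms=3/2b
2) 957.447ms=3/2b +957.447ms=3/2b
3) 1914.894ms=3b +2872.34ms=9/2b
4) 4787.234ms=15/2b +957.447ms=3/2b
Σ=9b of 9 (94bpm 3/4) — PASS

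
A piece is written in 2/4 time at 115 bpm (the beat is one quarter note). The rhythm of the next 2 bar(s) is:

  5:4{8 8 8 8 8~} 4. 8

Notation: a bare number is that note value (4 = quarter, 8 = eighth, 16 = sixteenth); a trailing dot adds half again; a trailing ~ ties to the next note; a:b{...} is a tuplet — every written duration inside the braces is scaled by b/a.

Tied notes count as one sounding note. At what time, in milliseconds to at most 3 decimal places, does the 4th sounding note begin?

note 4 onset = 6/5b = 626.087ms

1. 0.0ms @ 0 + 208.696ms (2/5)
2. 208.696ms @ 2/5 + 208.696ms (2/5)
3. 417.391ms @ 4/5 + 208.696ms (2/5)
4. 626.087ms @ 6/5 + 208.696ms (2/5)
5. 834.783ms @ 8/5 + 991.304ms (19/10)
6. 1826.087ms @ 7/2 + 260.87ms (1/2)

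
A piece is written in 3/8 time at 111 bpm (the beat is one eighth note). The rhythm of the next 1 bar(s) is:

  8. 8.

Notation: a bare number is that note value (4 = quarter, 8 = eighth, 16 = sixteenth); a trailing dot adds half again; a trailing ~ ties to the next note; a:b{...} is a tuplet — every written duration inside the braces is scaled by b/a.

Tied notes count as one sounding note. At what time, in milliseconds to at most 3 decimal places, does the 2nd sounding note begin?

note 2 onset = 3/2b = 810.811ms

1. 0.0ms @ 0 + 810.811ms (3/2)
2. 810.811ms @ 3/2 + 810.811ms (3/2)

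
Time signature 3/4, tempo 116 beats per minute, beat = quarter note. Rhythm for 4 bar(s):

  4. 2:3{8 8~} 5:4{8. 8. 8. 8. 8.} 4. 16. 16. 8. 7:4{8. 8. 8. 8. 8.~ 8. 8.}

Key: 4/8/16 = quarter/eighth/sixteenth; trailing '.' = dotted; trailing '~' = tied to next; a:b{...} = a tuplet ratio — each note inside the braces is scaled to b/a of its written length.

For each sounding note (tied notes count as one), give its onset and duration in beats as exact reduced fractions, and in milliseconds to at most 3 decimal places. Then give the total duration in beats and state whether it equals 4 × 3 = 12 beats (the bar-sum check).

1) 0.0ms=0b +775.862ms=3/2b
2) 775.862ms=3/2b +387.931ms=3/4b
3) 1163.793ms=9/4b +698.276ms=27/20b
4) 1862.069ms=18/5b +310.345ms=3/5b
5) 2172.414ms=21/5b +310.345ms=3/5b
6) 2482.759ms=24/5b +310.345ms=3/5b
7) 2793.103ms=27/5b +310.345ms=3/5b
8) 3103.448ms=6b +775.862ms=3/2b
9) 3879.31ms=15/2b +193.966ms=3/8b
10) 4073.276ms=63/8b +193.966ms=3/8b
11) 4267.241ms=33/4b +387.931ms=3/4b
12) 4655.172ms=9b +221.675ms=3/7b
13) 4876.847ms=66/7b +221.675ms=3/7b
14) 5098.522ms=69/7b +221.675ms=3/7b
15) 5320.197ms=72/7b +221.675ms=3/7b
16) 5541.872ms=75/7b +443.35ms=6/7b
17) 5985.222ms=81/7b +221.675ms=3/7b
Σ=12b of 12 (116bpm 3/4) — PASS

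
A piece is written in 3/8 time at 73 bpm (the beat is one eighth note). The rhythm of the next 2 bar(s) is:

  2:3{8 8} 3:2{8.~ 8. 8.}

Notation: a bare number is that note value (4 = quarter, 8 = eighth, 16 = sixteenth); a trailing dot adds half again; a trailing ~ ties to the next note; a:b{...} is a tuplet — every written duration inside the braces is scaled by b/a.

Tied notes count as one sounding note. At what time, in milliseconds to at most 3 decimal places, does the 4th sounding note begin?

1. 0.0ms @ 0 + 1232.877ms (3/2)
2. 1232.877ms @ 3/2 + 1232.877ms (3/2)
3. 2465.753ms @ 3 + 1643.836ms (2)
4. 4109.589ms @ 5 + 821.918ms (1)

note 4 onset = 5b = 4109.589ms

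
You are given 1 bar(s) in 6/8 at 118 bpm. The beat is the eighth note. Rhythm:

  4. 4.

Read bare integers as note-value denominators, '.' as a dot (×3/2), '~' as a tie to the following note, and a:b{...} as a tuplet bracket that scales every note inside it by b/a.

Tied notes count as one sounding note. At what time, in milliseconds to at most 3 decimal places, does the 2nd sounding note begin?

1. 0.0ms @ 0 + 1525.424ms (3)
2. 1525.424ms @ 3 + 1525.424ms (3)

note 2 onset = 3b = 1525.424ms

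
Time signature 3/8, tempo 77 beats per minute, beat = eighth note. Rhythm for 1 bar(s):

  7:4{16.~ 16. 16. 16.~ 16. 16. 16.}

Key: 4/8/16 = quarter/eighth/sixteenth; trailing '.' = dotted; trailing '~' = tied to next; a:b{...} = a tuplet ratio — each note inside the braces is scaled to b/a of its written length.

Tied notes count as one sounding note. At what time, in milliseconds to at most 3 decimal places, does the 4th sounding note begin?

note 4 onset = 15/7b = 1669.759ms

1. 0.0ms @ 0 + 667.904ms (6/7)
2. 667.904ms @ 6/7 + 333.952ms (3/7)
3. 1001.855ms @ 9/7 + 667.904ms (6/7)
4. 1669.759ms @ 15/7 + 333.952ms (3/7)
5. 2003.711ms @ 18/7 + 333.952ms (3/7)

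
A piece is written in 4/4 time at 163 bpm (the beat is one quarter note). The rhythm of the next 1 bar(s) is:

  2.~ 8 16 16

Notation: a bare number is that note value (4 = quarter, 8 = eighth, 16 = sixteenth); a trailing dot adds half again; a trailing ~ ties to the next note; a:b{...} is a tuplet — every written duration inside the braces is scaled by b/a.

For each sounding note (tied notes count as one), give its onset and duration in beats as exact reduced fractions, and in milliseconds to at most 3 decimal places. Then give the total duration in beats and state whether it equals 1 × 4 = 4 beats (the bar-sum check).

1) 0.0ms=0b +1288.344ms=7/2b
2) 1288.344ms=7/2b +92.025ms=1/4b
3) 1380.368ms=15/4b +92.025ms=1/4b
Σ=4b of 4 (163bpm 4/4) — PASS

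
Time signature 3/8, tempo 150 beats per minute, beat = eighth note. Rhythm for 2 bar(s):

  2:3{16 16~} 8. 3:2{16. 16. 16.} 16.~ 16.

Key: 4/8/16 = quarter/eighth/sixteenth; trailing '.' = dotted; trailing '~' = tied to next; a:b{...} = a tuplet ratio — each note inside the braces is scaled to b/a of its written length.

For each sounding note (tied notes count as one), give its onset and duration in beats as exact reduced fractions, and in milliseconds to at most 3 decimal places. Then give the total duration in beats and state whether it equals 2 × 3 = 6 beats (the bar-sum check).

1) 0.0ms=0b +300.0ms=3/4b
2) 300.0ms=3/4b +900.0ms=9/4b
3) 1200.0ms=3b +200.0ms=1/2b
4) 1400.0ms=7/2b +200.0ms=1/2b
5) 1600.0ms=4b +200.0ms=1/2b
6) 1800.0ms=9/2b +600.0ms=3/2b
Σ=6b of 6 (150bpm 3/8) — PASS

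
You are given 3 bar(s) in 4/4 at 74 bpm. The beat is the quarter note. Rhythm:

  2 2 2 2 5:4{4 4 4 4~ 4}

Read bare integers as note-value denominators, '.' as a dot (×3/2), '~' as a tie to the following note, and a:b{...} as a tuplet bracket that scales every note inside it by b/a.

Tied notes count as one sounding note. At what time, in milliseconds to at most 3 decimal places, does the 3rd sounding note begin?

note 3 onset = 4b = 3243.243ms

1. 0.0ms @ 0 + 1621.622ms (2)
2. 1621.622ms @ 2 + 1621.622ms (2)
3. 3243.243ms @ 4 + 1621.622ms (2)
4. 4864.865ms @ 6 + 1621.622ms (2)
5. 6486.486ms @ 8 + 648.649ms (4/5)
6. 7135.135ms @ 44/5 + 648.649ms (4/5)
7. 7783.784ms @ 48/5 + 648.649ms (4/5)
8. 8432.432ms @ 52/5 + 1297.297ms (8/5)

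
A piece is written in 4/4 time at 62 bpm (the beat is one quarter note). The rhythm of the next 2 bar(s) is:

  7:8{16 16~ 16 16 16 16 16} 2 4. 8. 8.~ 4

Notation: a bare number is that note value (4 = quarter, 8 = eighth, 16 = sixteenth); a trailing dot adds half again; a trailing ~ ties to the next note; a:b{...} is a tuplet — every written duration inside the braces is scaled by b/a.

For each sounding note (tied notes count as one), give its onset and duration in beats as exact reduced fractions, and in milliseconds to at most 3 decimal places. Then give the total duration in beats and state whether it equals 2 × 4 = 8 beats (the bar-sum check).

1) 0.0ms=0b +276.498ms=2/7b
2) 276.498ms=2/7b +552.995ms=4/7b
3) 829.493ms=6/7b +276.498ms=2/7b
4) 1105.991ms=8/7b +276.498ms=2/7b
5) 1382.488ms=10/7b +276.498ms=2/7b
6) 1658.986ms=12/7b +276.498ms=2/7b
7) 1935.484ms=2b +1935.484ms=2b
8) 3870.968ms=4b +1451.613ms=3/2b
9) 5322.581ms=11/2b +725.806ms=3/4b
10) 6048.387ms=25/4b +1693.548ms=7/4b
Σ=8b of 8 (62bpm 4/4) — PASS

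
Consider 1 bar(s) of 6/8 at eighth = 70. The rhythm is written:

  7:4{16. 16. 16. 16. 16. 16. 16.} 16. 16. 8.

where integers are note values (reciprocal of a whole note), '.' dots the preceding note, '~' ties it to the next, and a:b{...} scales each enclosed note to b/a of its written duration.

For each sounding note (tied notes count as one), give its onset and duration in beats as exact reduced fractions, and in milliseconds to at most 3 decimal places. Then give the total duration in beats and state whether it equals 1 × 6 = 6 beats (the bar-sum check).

1) 0.0ms=0b +367.347ms=3/7b
2) 367.347ms=3/7b +367.347ms=3/7b
3) 734.694ms=6/7b +367.347ms=3/7b
4) 1102.041ms=9/7b +367.347ms=3/7b
5) 1469.388ms=12/7b +367.347ms=3/7b
6) 1836.735ms=15/7b +367.347ms=3/7b
7) 2204.082ms=18/7b +367.347ms=3/7b
8) 2571.429ms=3b +642.857ms=3/4b
9) 3214.286ms=15/4b +642.857ms=3/4b
10) 3857.143ms=9/2b +1285.714ms=3/2b
Σ=6b of 6 (70bpm 6/8) — PASS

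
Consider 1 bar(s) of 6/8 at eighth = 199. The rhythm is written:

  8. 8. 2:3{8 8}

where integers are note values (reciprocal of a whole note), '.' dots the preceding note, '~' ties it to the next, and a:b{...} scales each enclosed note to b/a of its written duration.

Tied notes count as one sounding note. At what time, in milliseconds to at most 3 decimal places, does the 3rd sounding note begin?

1. 0.0ms @ 0 + 452.261ms (3/2)
2. 452.261ms @ 3/2 + 452.261ms (3/2)
3. 904.523ms @ 3 + 452.261ms (3/2)
4. 1356.784ms @ 9/2 + 452.261ms (3/2)

note 3 onset = 3b = 904.523ms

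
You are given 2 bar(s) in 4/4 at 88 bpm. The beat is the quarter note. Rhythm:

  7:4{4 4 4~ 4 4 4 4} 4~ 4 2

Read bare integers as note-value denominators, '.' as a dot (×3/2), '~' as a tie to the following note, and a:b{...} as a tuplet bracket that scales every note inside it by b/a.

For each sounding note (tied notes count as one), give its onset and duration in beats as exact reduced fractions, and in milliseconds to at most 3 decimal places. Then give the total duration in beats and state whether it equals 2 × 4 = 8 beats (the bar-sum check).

1) 0.0ms=0b +389.61ms=4/7b
2) 389.61ms=4/7b +389.61ms=4/7b
3) 779.221ms=8/7b +779.221ms=8/7b
4) 1558.442ms=16/7b +389.61ms=4/7b
5) 1948.052ms=20/7b +389.61ms=4/7b
6) 2337.662ms=24/7b +389.61ms=4/7b
7) 2727.273ms=4b +1363.636ms=2b
8) 4090.909ms=6b +1363.636ms=2b
Σ=8b of 8 (88bpm 4/4) — PASS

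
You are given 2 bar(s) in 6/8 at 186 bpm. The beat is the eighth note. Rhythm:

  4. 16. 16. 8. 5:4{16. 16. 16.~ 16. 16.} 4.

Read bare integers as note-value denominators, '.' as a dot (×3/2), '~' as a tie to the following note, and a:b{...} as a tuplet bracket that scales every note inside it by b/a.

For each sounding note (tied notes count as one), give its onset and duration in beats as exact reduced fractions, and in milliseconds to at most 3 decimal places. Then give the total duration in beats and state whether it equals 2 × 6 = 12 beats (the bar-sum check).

1) 0.0ms=0b +967.742ms=3b
2) 967.742ms=3b +241.935ms=3/4b
3) 1209.677ms=15/4b +241.935ms=3/4b
4) 1451.613ms=9/2b +483.871ms=3/2b
5) 1935.484ms=6b +193.548ms=3/5b
6) 2129.032ms=33/5b +193.548ms=3/5b
7) 2322.581ms=36/5b +387.097ms=6/5b
8) 2709.677ms=42/5b +193.548ms=3/5b
9) 2903.226ms=9b +967.742ms=3b
Σ=12b of 12 (186bpm 6/8) — PASS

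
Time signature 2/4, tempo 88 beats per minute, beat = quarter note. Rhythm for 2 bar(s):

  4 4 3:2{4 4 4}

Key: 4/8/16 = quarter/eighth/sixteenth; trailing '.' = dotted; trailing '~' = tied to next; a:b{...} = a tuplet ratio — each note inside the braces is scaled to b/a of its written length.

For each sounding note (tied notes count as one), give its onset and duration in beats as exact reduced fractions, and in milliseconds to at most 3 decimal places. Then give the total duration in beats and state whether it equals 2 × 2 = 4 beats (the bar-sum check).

1) 0.0ms=0b +681.818ms=1b
2) 681.818ms=1b +681.818ms=1b
3) 1363.636ms=2b +454.545ms=2/3b
4) 1818.182ms=8/3b +454.545ms=2/3b
5) 2272.727ms=10/3b +454.545ms=2/3b
Σ=4b of 4 (88bpm 2/4) — PASS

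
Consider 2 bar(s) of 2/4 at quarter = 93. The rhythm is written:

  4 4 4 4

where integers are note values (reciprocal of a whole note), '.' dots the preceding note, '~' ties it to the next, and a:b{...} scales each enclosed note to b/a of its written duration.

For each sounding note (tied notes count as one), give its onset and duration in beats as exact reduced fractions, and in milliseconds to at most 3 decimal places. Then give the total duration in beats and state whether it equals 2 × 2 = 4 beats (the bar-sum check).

1) 0.0ms=0b +645.161ms=1b
2) 645.161ms=1b +645.161ms=1b
3) 1290.323ms=2b +645.161ms=1b
4) 1935.484ms=3b +645.161ms=1b
Σ=4b of 4 (93bpm 2/4) — PASS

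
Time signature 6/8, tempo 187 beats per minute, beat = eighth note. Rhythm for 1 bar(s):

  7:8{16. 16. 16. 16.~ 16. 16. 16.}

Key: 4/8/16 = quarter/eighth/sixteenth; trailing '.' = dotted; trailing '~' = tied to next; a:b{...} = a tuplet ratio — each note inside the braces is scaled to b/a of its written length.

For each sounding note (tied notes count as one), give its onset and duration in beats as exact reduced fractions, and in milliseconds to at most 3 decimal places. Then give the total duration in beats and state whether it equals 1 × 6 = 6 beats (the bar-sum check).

1) 0.0ms=0b +275.019ms=6/7b
2) 275.019ms=6/7b +275.019ms=6/7b
3) 550.038ms=12/7b +275.019ms=6/7b
4) 825.057ms=18/7b +550.038ms=12/7b
5) 1375.095ms=30/7b +275.019ms=6/7b
6) 1650.115ms=36/7b +275.019ms=6/7b
Σ=6b of 6 (187bpm 6/8) — PASS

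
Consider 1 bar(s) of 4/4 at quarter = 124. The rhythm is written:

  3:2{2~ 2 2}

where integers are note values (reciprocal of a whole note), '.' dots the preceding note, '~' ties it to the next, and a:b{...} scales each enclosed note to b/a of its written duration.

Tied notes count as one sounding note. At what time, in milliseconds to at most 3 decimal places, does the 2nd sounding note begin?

1. 0.0ms @ 0 + 1290.323ms (8/3)
2. 1290.323ms @ 8/3 + 645.161ms (4/3)

note 2 onset = 8/3b = 1290.323ms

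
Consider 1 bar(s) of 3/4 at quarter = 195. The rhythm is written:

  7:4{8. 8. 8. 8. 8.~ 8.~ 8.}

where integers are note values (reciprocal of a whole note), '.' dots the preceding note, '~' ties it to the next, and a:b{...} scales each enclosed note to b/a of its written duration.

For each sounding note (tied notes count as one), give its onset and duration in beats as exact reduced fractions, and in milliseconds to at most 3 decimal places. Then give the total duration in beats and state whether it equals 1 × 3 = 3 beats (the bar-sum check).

1) 0.0ms=0b +131.868ms=3/7b
2) 131.868ms=3/7b +131.868ms=3/7b
3) 263.736ms=6/7b +131.868ms=3/7b
4) 395.604ms=9/7b +131.868ms=3/7b
5) 527.473ms=12/7b +395.604ms=9/7b
Σ=3b of 3 (195bpm 3/4) — PASS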